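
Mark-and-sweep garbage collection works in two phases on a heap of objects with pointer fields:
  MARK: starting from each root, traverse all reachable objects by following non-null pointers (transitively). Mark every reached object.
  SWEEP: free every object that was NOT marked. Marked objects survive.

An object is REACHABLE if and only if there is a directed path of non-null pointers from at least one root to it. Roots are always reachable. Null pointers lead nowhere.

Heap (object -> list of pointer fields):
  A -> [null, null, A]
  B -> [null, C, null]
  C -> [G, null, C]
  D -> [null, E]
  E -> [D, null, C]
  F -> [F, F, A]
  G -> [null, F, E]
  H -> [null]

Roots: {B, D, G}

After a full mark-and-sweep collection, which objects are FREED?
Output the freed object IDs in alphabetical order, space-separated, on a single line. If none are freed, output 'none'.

Roots: B D G
Mark B: refs=null C null, marked=B
Mark D: refs=null E, marked=B D
Mark G: refs=null F E, marked=B D G
Mark C: refs=G null C, marked=B C D G
Mark E: refs=D null C, marked=B C D E G
Mark F: refs=F F A, marked=B C D E F G
Mark A: refs=null null A, marked=A B C D E F G
Unmarked (collected): H

Answer: H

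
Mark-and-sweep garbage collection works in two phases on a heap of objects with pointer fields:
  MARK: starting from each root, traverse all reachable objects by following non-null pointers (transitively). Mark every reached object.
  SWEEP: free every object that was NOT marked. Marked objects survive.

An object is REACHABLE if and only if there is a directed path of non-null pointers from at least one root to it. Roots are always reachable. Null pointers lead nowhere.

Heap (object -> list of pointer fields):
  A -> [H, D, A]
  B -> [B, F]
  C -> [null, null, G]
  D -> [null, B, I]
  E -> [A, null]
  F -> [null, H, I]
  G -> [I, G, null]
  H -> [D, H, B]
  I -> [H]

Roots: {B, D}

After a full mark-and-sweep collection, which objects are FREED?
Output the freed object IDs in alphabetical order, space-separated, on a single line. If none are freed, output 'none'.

Answer: A C E G

Derivation:
Roots: B D
Mark B: refs=B F, marked=B
Mark D: refs=null B I, marked=B D
Mark F: refs=null H I, marked=B D F
Mark I: refs=H, marked=B D F I
Mark H: refs=D H B, marked=B D F H I
Unmarked (collected): A C E G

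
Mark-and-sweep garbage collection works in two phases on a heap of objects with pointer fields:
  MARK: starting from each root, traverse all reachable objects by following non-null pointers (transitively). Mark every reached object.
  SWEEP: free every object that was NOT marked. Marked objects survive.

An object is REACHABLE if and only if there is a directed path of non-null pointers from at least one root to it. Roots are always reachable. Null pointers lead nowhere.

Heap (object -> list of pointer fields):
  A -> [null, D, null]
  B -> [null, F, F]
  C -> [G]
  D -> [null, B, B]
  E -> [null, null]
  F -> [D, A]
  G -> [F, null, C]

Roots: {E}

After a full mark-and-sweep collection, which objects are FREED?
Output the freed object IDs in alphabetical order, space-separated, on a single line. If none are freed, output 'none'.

Roots: E
Mark E: refs=null null, marked=E
Unmarked (collected): A B C D F G

Answer: A B C D F G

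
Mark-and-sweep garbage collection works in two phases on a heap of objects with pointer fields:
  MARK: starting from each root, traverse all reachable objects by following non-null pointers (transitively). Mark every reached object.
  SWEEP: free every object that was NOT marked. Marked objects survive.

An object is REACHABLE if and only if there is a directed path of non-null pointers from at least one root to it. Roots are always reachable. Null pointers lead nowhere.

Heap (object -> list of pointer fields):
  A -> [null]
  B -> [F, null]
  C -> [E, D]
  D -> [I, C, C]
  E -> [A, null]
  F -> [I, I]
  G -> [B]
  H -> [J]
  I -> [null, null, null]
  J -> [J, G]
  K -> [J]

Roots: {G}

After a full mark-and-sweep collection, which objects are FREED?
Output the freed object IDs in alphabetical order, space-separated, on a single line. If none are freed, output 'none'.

Roots: G
Mark G: refs=B, marked=G
Mark B: refs=F null, marked=B G
Mark F: refs=I I, marked=B F G
Mark I: refs=null null null, marked=B F G I
Unmarked (collected): A C D E H J K

Answer: A C D E H J K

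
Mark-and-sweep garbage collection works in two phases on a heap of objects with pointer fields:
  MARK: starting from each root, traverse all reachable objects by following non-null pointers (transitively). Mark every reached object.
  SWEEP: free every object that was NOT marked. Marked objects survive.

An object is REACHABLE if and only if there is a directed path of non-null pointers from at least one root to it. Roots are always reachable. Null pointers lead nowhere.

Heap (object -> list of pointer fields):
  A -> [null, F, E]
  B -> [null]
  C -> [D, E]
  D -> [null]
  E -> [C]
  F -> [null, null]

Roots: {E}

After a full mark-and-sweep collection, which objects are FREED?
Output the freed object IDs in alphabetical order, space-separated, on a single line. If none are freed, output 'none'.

Roots: E
Mark E: refs=C, marked=E
Mark C: refs=D E, marked=C E
Mark D: refs=null, marked=C D E
Unmarked (collected): A B F

Answer: A B F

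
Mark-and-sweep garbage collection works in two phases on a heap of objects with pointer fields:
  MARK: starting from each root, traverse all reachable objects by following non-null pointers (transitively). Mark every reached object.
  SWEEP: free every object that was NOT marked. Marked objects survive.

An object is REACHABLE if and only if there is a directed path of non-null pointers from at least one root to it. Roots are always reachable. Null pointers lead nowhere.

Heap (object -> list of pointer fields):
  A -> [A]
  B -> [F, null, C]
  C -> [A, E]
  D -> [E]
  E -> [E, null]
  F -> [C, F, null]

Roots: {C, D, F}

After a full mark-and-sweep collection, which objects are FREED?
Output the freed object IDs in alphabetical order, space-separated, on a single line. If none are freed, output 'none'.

Answer: B

Derivation:
Roots: C D F
Mark C: refs=A E, marked=C
Mark D: refs=E, marked=C D
Mark F: refs=C F null, marked=C D F
Mark A: refs=A, marked=A C D F
Mark E: refs=E null, marked=A C D E F
Unmarked (collected): B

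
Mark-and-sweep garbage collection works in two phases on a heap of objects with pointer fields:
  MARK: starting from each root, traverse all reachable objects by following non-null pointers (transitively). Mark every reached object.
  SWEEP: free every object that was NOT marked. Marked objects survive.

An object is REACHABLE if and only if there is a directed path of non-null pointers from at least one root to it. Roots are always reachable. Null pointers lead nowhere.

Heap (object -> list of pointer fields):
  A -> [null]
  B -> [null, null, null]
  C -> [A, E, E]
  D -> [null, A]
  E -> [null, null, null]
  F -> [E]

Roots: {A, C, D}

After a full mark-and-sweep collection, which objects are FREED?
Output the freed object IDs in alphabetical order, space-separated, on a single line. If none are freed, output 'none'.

Answer: B F

Derivation:
Roots: A C D
Mark A: refs=null, marked=A
Mark C: refs=A E E, marked=A C
Mark D: refs=null A, marked=A C D
Mark E: refs=null null null, marked=A C D E
Unmarked (collected): B F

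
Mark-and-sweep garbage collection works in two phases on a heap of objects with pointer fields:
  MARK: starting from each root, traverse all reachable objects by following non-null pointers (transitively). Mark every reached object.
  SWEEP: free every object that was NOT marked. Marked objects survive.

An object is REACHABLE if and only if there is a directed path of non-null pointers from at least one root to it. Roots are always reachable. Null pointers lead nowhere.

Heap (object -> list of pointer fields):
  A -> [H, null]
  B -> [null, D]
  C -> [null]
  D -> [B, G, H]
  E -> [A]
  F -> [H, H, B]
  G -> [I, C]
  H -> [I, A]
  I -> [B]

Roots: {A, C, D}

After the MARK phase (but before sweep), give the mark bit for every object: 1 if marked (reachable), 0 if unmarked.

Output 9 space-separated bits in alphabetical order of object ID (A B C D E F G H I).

Roots: A C D
Mark A: refs=H null, marked=A
Mark C: refs=null, marked=A C
Mark D: refs=B G H, marked=A C D
Mark H: refs=I A, marked=A C D H
Mark B: refs=null D, marked=A B C D H
Mark G: refs=I C, marked=A B C D G H
Mark I: refs=B, marked=A B C D G H I
Unmarked (collected): E F

Answer: 1 1 1 1 0 0 1 1 1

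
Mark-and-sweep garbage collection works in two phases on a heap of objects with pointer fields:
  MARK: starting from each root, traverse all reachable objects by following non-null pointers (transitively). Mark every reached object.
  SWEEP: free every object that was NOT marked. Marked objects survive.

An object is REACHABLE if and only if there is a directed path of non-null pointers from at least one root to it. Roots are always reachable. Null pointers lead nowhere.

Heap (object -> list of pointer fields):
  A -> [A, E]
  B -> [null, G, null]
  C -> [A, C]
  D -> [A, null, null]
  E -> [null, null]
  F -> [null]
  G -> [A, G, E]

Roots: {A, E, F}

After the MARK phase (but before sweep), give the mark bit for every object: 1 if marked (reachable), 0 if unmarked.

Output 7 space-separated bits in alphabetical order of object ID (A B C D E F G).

Roots: A E F
Mark A: refs=A E, marked=A
Mark E: refs=null null, marked=A E
Mark F: refs=null, marked=A E F
Unmarked (collected): B C D G

Answer: 1 0 0 0 1 1 0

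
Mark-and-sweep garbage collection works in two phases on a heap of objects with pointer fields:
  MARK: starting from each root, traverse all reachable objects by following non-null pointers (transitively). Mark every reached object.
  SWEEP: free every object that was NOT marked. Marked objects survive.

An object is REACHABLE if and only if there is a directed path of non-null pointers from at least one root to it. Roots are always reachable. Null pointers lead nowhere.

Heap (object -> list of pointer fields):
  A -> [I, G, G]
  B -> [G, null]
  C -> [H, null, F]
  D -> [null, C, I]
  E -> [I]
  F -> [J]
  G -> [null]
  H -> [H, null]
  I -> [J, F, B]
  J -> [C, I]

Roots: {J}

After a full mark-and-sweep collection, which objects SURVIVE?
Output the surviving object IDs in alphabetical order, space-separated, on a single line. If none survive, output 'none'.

Roots: J
Mark J: refs=C I, marked=J
Mark C: refs=H null F, marked=C J
Mark I: refs=J F B, marked=C I J
Mark H: refs=H null, marked=C H I J
Mark F: refs=J, marked=C F H I J
Mark B: refs=G null, marked=B C F H I J
Mark G: refs=null, marked=B C F G H I J
Unmarked (collected): A D E

Answer: B C F G H I J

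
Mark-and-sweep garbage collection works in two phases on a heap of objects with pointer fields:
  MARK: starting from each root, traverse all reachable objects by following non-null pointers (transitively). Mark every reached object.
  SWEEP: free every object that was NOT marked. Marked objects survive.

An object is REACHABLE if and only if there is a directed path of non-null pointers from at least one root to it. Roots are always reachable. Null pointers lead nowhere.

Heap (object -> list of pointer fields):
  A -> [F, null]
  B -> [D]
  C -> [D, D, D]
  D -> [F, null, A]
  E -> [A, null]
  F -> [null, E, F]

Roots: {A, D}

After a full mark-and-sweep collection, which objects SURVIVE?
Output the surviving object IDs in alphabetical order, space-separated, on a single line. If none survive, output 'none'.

Roots: A D
Mark A: refs=F null, marked=A
Mark D: refs=F null A, marked=A D
Mark F: refs=null E F, marked=A D F
Mark E: refs=A null, marked=A D E F
Unmarked (collected): B C

Answer: A D E F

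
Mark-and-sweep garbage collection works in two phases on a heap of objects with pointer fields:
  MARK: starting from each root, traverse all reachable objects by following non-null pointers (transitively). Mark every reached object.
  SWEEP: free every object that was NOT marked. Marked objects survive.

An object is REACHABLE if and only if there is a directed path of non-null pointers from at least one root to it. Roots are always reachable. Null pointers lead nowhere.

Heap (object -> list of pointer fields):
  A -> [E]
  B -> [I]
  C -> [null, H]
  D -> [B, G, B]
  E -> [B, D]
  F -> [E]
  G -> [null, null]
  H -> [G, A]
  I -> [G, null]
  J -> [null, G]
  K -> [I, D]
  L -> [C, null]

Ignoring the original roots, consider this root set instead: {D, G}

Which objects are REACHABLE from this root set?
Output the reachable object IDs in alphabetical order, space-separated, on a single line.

Roots: D G
Mark D: refs=B G B, marked=D
Mark G: refs=null null, marked=D G
Mark B: refs=I, marked=B D G
Mark I: refs=G null, marked=B D G I
Unmarked (collected): A C E F H J K L

Answer: B D G I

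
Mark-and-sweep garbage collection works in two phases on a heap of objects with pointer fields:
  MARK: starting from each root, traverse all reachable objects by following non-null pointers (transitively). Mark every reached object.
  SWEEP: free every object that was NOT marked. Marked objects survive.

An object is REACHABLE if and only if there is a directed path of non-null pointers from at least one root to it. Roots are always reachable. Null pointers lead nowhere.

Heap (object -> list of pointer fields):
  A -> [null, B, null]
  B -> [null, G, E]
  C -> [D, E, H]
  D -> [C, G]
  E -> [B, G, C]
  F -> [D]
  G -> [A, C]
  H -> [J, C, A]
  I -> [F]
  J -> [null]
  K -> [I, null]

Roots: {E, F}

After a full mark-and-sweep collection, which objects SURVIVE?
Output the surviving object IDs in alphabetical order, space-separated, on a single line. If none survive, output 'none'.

Answer: A B C D E F G H J

Derivation:
Roots: E F
Mark E: refs=B G C, marked=E
Mark F: refs=D, marked=E F
Mark B: refs=null G E, marked=B E F
Mark G: refs=A C, marked=B E F G
Mark C: refs=D E H, marked=B C E F G
Mark D: refs=C G, marked=B C D E F G
Mark A: refs=null B null, marked=A B C D E F G
Mark H: refs=J C A, marked=A B C D E F G H
Mark J: refs=null, marked=A B C D E F G H J
Unmarked (collected): I K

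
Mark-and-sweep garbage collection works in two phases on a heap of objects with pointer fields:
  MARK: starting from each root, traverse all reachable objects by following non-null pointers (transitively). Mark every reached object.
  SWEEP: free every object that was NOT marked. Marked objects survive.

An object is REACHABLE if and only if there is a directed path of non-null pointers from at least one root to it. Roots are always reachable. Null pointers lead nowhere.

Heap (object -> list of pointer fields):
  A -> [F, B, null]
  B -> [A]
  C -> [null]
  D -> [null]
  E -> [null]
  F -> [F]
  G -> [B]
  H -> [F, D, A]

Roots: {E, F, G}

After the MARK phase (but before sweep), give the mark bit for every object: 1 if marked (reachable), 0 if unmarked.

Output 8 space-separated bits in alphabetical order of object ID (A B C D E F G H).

Answer: 1 1 0 0 1 1 1 0

Derivation:
Roots: E F G
Mark E: refs=null, marked=E
Mark F: refs=F, marked=E F
Mark G: refs=B, marked=E F G
Mark B: refs=A, marked=B E F G
Mark A: refs=F B null, marked=A B E F G
Unmarked (collected): C D H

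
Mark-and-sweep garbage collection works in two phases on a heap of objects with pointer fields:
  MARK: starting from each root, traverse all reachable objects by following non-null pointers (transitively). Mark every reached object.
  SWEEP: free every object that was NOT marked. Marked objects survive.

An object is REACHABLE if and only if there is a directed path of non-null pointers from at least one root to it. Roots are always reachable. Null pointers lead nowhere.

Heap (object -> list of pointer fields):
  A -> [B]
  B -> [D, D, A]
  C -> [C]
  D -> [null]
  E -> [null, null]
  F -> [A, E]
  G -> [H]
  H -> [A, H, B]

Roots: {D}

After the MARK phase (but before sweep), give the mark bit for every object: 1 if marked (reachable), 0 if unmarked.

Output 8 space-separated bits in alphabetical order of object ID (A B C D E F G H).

Roots: D
Mark D: refs=null, marked=D
Unmarked (collected): A B C E F G H

Answer: 0 0 0 1 0 0 0 0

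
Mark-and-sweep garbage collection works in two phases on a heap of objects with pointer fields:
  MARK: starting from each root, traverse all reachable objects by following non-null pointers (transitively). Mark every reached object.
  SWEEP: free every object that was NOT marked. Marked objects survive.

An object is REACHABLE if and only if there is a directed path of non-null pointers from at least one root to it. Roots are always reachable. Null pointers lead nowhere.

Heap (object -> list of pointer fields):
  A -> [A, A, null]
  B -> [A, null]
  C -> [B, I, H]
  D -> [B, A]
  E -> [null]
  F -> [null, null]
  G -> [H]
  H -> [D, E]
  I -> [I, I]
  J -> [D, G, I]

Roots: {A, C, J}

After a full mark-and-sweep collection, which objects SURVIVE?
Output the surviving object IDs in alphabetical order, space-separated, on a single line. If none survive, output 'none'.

Roots: A C J
Mark A: refs=A A null, marked=A
Mark C: refs=B I H, marked=A C
Mark J: refs=D G I, marked=A C J
Mark B: refs=A null, marked=A B C J
Mark I: refs=I I, marked=A B C I J
Mark H: refs=D E, marked=A B C H I J
Mark D: refs=B A, marked=A B C D H I J
Mark G: refs=H, marked=A B C D G H I J
Mark E: refs=null, marked=A B C D E G H I J
Unmarked (collected): F

Answer: A B C D E G H I J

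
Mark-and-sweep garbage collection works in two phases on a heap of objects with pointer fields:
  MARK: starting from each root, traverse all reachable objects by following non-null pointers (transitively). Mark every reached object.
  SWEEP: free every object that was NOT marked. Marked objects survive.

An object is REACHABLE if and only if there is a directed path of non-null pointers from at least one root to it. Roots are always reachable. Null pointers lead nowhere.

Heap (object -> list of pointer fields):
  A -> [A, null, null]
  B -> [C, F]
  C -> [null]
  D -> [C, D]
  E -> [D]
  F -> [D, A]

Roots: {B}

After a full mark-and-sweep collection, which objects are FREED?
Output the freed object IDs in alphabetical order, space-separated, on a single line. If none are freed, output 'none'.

Answer: E

Derivation:
Roots: B
Mark B: refs=C F, marked=B
Mark C: refs=null, marked=B C
Mark F: refs=D A, marked=B C F
Mark D: refs=C D, marked=B C D F
Mark A: refs=A null null, marked=A B C D F
Unmarked (collected): E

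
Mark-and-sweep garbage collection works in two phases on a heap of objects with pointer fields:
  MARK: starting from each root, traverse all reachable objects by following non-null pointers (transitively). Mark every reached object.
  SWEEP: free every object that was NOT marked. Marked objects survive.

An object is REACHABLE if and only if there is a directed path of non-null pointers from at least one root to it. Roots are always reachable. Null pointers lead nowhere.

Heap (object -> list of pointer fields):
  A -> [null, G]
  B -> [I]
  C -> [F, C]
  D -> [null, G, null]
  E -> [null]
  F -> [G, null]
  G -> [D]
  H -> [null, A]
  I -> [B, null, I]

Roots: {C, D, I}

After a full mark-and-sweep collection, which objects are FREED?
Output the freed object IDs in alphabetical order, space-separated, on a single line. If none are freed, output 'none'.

Answer: A E H

Derivation:
Roots: C D I
Mark C: refs=F C, marked=C
Mark D: refs=null G null, marked=C D
Mark I: refs=B null I, marked=C D I
Mark F: refs=G null, marked=C D F I
Mark G: refs=D, marked=C D F G I
Mark B: refs=I, marked=B C D F G I
Unmarked (collected): A E H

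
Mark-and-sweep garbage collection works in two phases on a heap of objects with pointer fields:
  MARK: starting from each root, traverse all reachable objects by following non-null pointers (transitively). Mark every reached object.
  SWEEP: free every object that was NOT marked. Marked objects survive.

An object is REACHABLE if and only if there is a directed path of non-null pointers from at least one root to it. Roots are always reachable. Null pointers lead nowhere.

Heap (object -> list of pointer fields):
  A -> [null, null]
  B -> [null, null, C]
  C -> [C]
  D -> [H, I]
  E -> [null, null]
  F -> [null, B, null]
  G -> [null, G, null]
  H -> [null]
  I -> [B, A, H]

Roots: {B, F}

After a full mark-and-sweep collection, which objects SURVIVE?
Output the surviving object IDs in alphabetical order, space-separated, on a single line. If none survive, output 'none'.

Roots: B F
Mark B: refs=null null C, marked=B
Mark F: refs=null B null, marked=B F
Mark C: refs=C, marked=B C F
Unmarked (collected): A D E G H I

Answer: B C F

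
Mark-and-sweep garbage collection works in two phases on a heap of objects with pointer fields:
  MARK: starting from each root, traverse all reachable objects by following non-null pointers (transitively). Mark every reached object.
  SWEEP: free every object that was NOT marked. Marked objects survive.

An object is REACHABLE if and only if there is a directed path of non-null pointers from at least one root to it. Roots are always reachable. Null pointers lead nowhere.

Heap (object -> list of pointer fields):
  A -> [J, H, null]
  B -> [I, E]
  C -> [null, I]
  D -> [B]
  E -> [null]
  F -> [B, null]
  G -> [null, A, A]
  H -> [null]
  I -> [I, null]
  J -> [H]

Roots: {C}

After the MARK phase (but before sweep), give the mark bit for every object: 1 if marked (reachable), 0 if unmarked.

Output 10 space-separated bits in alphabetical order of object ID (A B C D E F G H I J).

Roots: C
Mark C: refs=null I, marked=C
Mark I: refs=I null, marked=C I
Unmarked (collected): A B D E F G H J

Answer: 0 0 1 0 0 0 0 0 1 0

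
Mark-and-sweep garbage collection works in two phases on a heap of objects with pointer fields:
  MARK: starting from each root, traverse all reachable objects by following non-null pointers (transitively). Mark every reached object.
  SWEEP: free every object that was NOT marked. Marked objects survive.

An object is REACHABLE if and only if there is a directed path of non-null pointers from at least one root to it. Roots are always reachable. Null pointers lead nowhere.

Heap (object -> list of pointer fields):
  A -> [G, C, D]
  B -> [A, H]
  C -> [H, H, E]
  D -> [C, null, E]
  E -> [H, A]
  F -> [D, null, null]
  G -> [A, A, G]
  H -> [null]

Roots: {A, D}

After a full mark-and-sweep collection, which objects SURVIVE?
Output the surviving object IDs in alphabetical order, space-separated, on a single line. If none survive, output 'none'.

Answer: A C D E G H

Derivation:
Roots: A D
Mark A: refs=G C D, marked=A
Mark D: refs=C null E, marked=A D
Mark G: refs=A A G, marked=A D G
Mark C: refs=H H E, marked=A C D G
Mark E: refs=H A, marked=A C D E G
Mark H: refs=null, marked=A C D E G H
Unmarked (collected): B F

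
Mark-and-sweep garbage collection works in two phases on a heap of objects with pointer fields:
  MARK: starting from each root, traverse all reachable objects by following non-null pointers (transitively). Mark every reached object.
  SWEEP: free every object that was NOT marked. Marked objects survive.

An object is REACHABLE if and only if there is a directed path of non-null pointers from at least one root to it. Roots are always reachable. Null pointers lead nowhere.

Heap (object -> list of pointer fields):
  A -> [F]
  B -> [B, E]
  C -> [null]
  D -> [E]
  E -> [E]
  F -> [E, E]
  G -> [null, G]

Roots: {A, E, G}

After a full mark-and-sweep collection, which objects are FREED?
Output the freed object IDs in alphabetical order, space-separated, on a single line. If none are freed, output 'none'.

Roots: A E G
Mark A: refs=F, marked=A
Mark E: refs=E, marked=A E
Mark G: refs=null G, marked=A E G
Mark F: refs=E E, marked=A E F G
Unmarked (collected): B C D

Answer: B C D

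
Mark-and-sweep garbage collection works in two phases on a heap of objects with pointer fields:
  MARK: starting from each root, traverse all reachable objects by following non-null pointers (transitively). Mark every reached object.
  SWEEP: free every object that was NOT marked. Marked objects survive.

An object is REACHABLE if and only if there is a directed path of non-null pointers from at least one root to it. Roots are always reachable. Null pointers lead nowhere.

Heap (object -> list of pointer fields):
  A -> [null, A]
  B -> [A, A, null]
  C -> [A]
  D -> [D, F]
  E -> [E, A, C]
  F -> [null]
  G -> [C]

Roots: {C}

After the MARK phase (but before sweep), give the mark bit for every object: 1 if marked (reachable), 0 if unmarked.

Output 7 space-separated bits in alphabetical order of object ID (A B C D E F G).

Roots: C
Mark C: refs=A, marked=C
Mark A: refs=null A, marked=A C
Unmarked (collected): B D E F G

Answer: 1 0 1 0 0 0 0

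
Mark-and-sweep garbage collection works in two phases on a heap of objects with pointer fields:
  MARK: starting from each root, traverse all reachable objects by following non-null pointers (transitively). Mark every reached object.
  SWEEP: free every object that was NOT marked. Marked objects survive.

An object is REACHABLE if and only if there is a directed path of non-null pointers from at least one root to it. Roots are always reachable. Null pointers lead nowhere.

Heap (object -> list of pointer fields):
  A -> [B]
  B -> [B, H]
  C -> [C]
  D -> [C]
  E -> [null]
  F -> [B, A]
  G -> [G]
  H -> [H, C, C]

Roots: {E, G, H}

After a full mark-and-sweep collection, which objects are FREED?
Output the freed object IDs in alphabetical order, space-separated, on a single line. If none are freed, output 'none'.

Roots: E G H
Mark E: refs=null, marked=E
Mark G: refs=G, marked=E G
Mark H: refs=H C C, marked=E G H
Mark C: refs=C, marked=C E G H
Unmarked (collected): A B D F

Answer: A B D F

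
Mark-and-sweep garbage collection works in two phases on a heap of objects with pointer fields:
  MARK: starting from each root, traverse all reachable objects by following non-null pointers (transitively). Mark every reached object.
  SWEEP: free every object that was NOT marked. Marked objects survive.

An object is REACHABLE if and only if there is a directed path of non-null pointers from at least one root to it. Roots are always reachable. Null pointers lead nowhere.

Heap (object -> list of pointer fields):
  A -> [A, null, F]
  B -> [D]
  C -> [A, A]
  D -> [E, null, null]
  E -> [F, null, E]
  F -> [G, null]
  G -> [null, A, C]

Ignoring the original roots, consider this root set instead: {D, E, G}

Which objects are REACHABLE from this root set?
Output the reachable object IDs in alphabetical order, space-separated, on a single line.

Roots: D E G
Mark D: refs=E null null, marked=D
Mark E: refs=F null E, marked=D E
Mark G: refs=null A C, marked=D E G
Mark F: refs=G null, marked=D E F G
Mark A: refs=A null F, marked=A D E F G
Mark C: refs=A A, marked=A C D E F G
Unmarked (collected): B

Answer: A C D E F G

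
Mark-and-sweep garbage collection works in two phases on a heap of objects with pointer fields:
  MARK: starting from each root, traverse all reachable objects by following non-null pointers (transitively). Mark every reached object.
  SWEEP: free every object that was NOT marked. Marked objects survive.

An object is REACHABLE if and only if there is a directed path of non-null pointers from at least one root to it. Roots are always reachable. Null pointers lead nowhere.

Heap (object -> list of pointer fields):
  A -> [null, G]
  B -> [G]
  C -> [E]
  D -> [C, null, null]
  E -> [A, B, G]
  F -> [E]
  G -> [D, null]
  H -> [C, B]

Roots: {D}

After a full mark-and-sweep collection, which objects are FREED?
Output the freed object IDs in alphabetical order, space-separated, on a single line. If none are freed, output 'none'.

Roots: D
Mark D: refs=C null null, marked=D
Mark C: refs=E, marked=C D
Mark E: refs=A B G, marked=C D E
Mark A: refs=null G, marked=A C D E
Mark B: refs=G, marked=A B C D E
Mark G: refs=D null, marked=A B C D E G
Unmarked (collected): F H

Answer: F H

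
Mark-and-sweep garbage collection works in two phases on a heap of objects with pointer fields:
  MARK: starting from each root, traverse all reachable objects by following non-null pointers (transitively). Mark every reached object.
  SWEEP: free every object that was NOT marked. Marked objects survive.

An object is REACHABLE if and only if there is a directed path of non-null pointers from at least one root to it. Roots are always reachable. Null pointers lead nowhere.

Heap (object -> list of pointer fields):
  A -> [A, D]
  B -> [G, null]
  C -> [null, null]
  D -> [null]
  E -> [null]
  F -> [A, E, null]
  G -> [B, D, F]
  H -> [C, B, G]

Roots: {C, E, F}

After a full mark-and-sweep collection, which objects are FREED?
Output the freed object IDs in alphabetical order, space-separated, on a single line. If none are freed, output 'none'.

Roots: C E F
Mark C: refs=null null, marked=C
Mark E: refs=null, marked=C E
Mark F: refs=A E null, marked=C E F
Mark A: refs=A D, marked=A C E F
Mark D: refs=null, marked=A C D E F
Unmarked (collected): B G H

Answer: B G H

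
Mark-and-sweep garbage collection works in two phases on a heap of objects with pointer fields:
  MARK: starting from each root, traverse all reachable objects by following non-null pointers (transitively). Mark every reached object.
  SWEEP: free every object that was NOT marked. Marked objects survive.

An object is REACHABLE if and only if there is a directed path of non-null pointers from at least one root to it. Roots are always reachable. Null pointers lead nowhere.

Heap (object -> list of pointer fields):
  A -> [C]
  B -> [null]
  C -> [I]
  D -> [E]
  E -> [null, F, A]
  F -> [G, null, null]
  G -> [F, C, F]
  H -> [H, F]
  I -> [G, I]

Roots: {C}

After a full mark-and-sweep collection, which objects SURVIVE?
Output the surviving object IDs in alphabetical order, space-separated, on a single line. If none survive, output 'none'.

Roots: C
Mark C: refs=I, marked=C
Mark I: refs=G I, marked=C I
Mark G: refs=F C F, marked=C G I
Mark F: refs=G null null, marked=C F G I
Unmarked (collected): A B D E H

Answer: C F G I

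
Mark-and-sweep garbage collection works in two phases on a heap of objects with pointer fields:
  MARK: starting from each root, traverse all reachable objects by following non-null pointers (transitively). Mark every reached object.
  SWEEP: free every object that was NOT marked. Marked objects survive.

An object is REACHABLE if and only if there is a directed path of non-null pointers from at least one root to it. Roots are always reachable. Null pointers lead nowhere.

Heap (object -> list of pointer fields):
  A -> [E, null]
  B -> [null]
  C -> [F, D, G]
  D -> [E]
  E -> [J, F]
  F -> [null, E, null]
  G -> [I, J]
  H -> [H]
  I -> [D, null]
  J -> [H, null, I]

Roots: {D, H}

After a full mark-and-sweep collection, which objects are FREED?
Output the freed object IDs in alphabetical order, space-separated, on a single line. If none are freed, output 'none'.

Answer: A B C G

Derivation:
Roots: D H
Mark D: refs=E, marked=D
Mark H: refs=H, marked=D H
Mark E: refs=J F, marked=D E H
Mark J: refs=H null I, marked=D E H J
Mark F: refs=null E null, marked=D E F H J
Mark I: refs=D null, marked=D E F H I J
Unmarked (collected): A B C G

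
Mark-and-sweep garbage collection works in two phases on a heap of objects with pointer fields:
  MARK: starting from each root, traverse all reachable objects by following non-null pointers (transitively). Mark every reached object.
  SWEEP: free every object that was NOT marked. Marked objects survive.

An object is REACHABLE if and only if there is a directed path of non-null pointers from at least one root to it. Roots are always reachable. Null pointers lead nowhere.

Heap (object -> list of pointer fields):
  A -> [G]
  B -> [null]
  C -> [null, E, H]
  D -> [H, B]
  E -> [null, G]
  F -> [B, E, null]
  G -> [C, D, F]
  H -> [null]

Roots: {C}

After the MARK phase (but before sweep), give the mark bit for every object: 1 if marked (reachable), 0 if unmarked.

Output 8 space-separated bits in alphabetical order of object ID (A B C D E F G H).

Roots: C
Mark C: refs=null E H, marked=C
Mark E: refs=null G, marked=C E
Mark H: refs=null, marked=C E H
Mark G: refs=C D F, marked=C E G H
Mark D: refs=H B, marked=C D E G H
Mark F: refs=B E null, marked=C D E F G H
Mark B: refs=null, marked=B C D E F G H
Unmarked (collected): A

Answer: 0 1 1 1 1 1 1 1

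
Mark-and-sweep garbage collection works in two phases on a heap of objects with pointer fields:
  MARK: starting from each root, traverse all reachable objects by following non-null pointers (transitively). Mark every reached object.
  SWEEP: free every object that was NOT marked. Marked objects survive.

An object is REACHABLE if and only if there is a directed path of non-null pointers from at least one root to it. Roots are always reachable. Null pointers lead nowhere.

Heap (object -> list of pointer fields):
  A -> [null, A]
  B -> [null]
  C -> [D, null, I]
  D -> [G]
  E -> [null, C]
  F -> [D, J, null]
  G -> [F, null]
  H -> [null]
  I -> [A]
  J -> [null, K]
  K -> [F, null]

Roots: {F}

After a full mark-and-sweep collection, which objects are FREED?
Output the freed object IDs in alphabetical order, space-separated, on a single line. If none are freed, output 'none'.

Answer: A B C E H I

Derivation:
Roots: F
Mark F: refs=D J null, marked=F
Mark D: refs=G, marked=D F
Mark J: refs=null K, marked=D F J
Mark G: refs=F null, marked=D F G J
Mark K: refs=F null, marked=D F G J K
Unmarked (collected): A B C E H I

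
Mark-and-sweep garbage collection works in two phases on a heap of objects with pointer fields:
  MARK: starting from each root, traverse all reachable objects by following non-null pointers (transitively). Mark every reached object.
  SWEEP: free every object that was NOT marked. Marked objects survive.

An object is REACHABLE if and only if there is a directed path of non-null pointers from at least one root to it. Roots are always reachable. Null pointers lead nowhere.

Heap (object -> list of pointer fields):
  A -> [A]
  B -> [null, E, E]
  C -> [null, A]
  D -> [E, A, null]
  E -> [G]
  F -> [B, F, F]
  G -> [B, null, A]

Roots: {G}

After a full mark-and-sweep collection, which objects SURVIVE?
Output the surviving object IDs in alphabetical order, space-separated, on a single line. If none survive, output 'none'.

Answer: A B E G

Derivation:
Roots: G
Mark G: refs=B null A, marked=G
Mark B: refs=null E E, marked=B G
Mark A: refs=A, marked=A B G
Mark E: refs=G, marked=A B E G
Unmarked (collected): C D F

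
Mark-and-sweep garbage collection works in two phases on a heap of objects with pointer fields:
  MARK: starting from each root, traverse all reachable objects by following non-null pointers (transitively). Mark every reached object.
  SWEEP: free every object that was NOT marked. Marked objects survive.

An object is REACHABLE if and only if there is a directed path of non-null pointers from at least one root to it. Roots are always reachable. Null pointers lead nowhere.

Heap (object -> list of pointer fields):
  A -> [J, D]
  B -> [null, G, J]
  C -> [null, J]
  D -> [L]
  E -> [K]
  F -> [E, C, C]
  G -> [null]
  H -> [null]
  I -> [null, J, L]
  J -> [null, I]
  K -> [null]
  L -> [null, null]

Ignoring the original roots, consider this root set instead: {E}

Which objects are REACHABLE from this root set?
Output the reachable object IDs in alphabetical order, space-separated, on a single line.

Roots: E
Mark E: refs=K, marked=E
Mark K: refs=null, marked=E K
Unmarked (collected): A B C D F G H I J L

Answer: E K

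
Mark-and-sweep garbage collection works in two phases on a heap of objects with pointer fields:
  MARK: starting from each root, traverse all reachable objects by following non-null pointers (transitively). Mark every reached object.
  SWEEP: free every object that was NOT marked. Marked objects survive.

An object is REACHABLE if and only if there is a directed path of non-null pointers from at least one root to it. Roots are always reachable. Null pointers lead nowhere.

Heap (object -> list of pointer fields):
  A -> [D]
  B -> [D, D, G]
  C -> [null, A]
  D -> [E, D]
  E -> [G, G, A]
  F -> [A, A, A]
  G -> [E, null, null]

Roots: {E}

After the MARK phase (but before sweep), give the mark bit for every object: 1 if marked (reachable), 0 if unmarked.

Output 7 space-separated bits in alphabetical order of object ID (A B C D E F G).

Roots: E
Mark E: refs=G G A, marked=E
Mark G: refs=E null null, marked=E G
Mark A: refs=D, marked=A E G
Mark D: refs=E D, marked=A D E G
Unmarked (collected): B C F

Answer: 1 0 0 1 1 0 1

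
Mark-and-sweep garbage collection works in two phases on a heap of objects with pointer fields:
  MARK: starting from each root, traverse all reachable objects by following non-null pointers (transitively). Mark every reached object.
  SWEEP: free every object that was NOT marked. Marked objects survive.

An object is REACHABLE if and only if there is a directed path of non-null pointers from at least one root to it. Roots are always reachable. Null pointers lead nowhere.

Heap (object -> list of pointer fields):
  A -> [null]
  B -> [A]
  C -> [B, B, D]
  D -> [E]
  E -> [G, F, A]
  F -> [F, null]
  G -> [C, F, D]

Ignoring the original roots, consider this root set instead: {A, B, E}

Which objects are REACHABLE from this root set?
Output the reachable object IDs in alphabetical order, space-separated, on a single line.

Answer: A B C D E F G

Derivation:
Roots: A B E
Mark A: refs=null, marked=A
Mark B: refs=A, marked=A B
Mark E: refs=G F A, marked=A B E
Mark G: refs=C F D, marked=A B E G
Mark F: refs=F null, marked=A B E F G
Mark C: refs=B B D, marked=A B C E F G
Mark D: refs=E, marked=A B C D E F G
Unmarked (collected): (none)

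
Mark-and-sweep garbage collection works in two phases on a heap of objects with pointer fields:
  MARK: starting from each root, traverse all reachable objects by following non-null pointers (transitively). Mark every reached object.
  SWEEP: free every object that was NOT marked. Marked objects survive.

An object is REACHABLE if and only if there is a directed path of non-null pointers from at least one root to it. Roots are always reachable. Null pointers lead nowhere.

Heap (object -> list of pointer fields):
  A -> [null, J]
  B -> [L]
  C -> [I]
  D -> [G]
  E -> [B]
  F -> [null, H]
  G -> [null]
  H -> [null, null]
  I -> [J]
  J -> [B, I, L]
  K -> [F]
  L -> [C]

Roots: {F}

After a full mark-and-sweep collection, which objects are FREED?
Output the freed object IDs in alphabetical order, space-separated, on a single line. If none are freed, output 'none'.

Answer: A B C D E G I J K L

Derivation:
Roots: F
Mark F: refs=null H, marked=F
Mark H: refs=null null, marked=F H
Unmarked (collected): A B C D E G I J K L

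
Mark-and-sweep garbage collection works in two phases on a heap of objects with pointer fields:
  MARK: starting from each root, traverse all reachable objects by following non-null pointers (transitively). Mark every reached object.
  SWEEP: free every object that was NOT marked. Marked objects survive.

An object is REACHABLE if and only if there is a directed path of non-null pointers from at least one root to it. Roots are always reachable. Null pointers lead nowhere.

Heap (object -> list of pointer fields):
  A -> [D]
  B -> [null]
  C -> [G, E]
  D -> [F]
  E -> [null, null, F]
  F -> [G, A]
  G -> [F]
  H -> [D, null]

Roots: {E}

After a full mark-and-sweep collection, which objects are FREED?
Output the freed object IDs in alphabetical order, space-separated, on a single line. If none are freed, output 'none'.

Roots: E
Mark E: refs=null null F, marked=E
Mark F: refs=G A, marked=E F
Mark G: refs=F, marked=E F G
Mark A: refs=D, marked=A E F G
Mark D: refs=F, marked=A D E F G
Unmarked (collected): B C H

Answer: B C H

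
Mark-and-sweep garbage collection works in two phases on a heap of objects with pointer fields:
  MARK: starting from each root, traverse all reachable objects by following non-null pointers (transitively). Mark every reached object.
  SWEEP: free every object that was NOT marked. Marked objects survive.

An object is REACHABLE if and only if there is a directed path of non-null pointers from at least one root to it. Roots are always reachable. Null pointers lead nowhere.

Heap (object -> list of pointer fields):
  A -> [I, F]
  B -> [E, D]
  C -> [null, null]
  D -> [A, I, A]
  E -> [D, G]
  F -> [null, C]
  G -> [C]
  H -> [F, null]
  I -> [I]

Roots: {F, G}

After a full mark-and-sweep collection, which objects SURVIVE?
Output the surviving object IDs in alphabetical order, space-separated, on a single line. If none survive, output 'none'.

Roots: F G
Mark F: refs=null C, marked=F
Mark G: refs=C, marked=F G
Mark C: refs=null null, marked=C F G
Unmarked (collected): A B D E H I

Answer: C F G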